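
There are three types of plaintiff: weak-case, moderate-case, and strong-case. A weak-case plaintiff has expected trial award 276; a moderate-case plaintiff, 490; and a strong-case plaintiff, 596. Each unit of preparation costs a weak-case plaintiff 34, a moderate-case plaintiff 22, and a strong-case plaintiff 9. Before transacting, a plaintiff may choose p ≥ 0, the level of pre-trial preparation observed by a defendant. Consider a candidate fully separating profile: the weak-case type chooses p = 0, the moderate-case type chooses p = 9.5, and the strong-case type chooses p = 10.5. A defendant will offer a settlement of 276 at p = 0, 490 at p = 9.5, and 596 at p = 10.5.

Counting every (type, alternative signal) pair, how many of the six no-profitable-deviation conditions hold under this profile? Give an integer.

5

Strong-case (own payoff 596 − 9×10.5 = 501.5): to p=0 gives 276 → no gain ✓; to p=9.5 gives 490 − 9×9.5 = 404.5 → no gain ✓.
Weak-case (own payoff 276): to p=9.5 gives 490 − 34×9.5 = 167 → no gain ✓; to p=10.5 gives 596 − 34×10.5 = 239 → no gain ✓.
Moderate-case (own payoff 490 − 22×9.5 = 281): to p=0 gives 276 → no gain ✓; to p=10.5 gives 596 − 22×10.5 = 365 → profitable ✗.
5 of the 6 constraints hold; not an equilibrium.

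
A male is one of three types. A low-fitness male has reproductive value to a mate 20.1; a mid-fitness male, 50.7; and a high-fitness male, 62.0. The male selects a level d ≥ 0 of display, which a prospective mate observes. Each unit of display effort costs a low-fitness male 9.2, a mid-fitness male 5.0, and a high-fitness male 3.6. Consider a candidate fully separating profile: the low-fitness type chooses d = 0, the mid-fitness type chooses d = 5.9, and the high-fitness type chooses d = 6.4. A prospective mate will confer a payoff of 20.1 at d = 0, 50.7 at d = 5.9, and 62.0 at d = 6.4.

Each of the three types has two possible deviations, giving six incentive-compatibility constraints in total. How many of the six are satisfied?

Low-fitness (own payoff 20.1): to d=5.9 gives 50.7 − 9.2×5.9 = -3.58 → no gain ✓; to d=6.4 gives 62.0 − 9.2×6.4 = 3.12 → no gain ✓.
High-fitness (own payoff 62.0 − 3.6×6.4 = 38.96): to d=0 gives 20.1 → no gain ✓; to d=5.9 gives 50.7 − 3.6×5.9 = 29.46 → no gain ✓.
Mid-fitness (own payoff 50.7 − 5.0×5.9 = 21.2): to d=0 gives 20.1 → no gain ✓; to d=6.4 gives 62.0 − 5.0×6.4 = 30 → profitable ✗.
5 of the 6 constraints hold; not an equilibrium.

5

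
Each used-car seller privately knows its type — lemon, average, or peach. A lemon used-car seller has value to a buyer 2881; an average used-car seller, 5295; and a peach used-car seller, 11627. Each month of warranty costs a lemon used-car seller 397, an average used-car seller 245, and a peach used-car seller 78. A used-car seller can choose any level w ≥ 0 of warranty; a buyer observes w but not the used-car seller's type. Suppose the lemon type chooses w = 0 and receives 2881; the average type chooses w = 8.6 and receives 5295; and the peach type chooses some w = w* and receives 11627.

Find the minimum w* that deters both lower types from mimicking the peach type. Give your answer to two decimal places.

Lemon type (on-path payoff 2881) won't mimic when 2881 ≥ 11627 − 397·w*, i.e. w* ≥ 22.03.
Average type (on-path payoff 5295 − 245×8.6 = 3188) won't mimic when 3188 ≥ 11627 − 245·w*, i.e. w* ≥ 34.44.
Both must hold, so w* = max(22.03, 34.44) = 34.44. The average type's constraint binds.

34.44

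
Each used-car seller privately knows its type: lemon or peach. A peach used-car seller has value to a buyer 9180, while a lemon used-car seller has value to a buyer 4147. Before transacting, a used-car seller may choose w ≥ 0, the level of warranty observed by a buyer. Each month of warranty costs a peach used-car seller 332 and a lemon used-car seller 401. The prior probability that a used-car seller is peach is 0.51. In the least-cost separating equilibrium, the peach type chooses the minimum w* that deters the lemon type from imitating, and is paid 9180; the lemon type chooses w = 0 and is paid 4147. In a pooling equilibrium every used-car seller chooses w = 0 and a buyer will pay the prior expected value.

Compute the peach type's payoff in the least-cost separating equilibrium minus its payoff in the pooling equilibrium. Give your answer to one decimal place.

Least-cost separating signal: w* solves 4147 = 9180 − 401·w*, so w* = (9180 − 4147)/401 ≈ 12.5511.
Peach type's separating payoff: 9180 − 332 × w* = 9180 − 332 × (9180 − 4147)/401 = 9180 − 1670956/401 ≈ 5013.027.
Pooling payoff: 0.51 × 9180 + 0.49 × 4147 = 6713.83.
Difference: 5013.027 − 6713.83 = -1700.803, i.e. -1700.8 to one decimal place.
The peach type would prefer the pooling outcome.

-1700.8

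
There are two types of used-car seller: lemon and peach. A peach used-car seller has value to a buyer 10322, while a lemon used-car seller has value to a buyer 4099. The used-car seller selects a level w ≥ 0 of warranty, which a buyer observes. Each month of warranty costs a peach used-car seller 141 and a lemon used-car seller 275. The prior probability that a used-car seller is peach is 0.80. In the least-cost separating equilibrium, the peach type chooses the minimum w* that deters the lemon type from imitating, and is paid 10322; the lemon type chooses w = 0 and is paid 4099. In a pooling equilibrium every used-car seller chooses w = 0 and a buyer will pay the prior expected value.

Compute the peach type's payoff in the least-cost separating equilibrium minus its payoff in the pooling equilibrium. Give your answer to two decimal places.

Least-cost separating signal: w* solves 4099 = 10322 − 275·w*, so w* = (10322 − 4099)/275 ≈ 22.6291.
Peach type's separating payoff: 10322 − 141 × w* = 10322 − 141 × (10322 − 4099)/275 = 10322 − 877443/275 ≈ 7131.2982.
Pooling payoff: 0.80 × 10322 + 0.20 × 4099 = 9077.4.
Difference: 7131.2982 − 9077.4 = -1946.1018, i.e. -1946.10 to two decimal places.
The peach type would prefer the pooling outcome.

-1946.10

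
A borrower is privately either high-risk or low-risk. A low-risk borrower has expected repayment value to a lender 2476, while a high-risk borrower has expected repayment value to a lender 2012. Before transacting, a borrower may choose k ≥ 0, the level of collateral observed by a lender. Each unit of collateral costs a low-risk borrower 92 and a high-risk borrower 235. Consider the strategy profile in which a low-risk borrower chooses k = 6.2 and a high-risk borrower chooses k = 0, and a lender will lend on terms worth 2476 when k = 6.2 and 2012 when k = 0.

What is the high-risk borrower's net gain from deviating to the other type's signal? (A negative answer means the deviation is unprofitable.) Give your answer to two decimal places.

Playing k = 0 the high-risk borrower receives 2012.
Deviating to k = 6.2 brings payment 2476 at cost 235 × 6.2 = 1457, netting 1019.
Gain from deviating: 1019 − 2012 = -993.00.
The gain is negative, so the high-risk type's incentive-compatibility constraint is satisfied.

-993.00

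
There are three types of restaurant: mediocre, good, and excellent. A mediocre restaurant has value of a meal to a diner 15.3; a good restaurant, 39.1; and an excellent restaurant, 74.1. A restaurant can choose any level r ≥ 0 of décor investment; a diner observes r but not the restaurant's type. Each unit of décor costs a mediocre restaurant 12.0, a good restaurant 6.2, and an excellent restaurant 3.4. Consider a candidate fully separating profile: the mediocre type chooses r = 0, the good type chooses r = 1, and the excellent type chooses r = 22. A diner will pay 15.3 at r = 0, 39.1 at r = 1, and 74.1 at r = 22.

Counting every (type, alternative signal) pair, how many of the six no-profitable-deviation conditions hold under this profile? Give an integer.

3

Good (own payoff 39.1 − 6.2×1 = 32.9): to r=0 gives 15.3 → no gain ✓; to r=22 gives 74.1 − 6.2×22 = -62.3 → no gain ✓.
Mediocre (own payoff 15.3): to r=1 gives 39.1 − 12.0×1 = 27.1 → profitable ✗; to r=22 gives 74.1 − 12.0×22 = -189.9 → no gain ✓.
Excellent (own payoff 74.1 − 3.4×22 = -0.7): to r=0 gives 15.3 → profitable ✗; to r=1 gives 39.1 − 3.4×1 = 35.7 → profitable ✗.
3 of the 6 constraints hold; not an equilibrium.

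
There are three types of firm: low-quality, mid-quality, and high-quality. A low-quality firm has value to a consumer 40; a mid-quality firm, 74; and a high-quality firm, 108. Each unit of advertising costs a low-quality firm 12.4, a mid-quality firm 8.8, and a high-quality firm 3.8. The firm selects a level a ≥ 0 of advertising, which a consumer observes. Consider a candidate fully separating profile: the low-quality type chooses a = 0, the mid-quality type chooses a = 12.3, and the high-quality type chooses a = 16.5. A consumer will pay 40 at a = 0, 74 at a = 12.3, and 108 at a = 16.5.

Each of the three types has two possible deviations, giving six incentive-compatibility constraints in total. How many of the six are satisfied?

Mid-quality (own payoff 74 − 8.8×12.3 = -34.24): to a=0 gives 40 → profitable ✗; to a=16.5 gives 108 − 8.8×16.5 = -37.2 → no gain ✓.
High-quality (own payoff 108 − 3.8×16.5 = 45.3): to a=0 gives 40 → no gain ✓; to a=12.3 gives 74 − 3.8×12.3 = 27.26 → no gain ✓.
Low-quality (own payoff 40): to a=12.3 gives 74 − 12.4×12.3 = -78.52 → no gain ✓; to a=16.5 gives 108 − 12.4×16.5 = -96.6 → no gain ✓.
5 of the 6 constraints hold; not an equilibrium.

5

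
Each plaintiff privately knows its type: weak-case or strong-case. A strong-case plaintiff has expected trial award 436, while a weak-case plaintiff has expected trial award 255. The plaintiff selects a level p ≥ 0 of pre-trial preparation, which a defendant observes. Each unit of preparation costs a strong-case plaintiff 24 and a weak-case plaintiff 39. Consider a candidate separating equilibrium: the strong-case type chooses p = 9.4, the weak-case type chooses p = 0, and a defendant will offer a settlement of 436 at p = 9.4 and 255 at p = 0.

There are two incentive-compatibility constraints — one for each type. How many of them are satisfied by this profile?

1

Weak-case type: stay at 0 → 255; mimic → 436 − 39 × 9.4 = 69.4. IC holds (255 ≥ 69.4).
Strong-case type: signal → 436 − 24 × 9.4 = 210.4; deviate to 0 → 255. IC fails (210.4 < 255).
1 of 2 constraints hold, so this profile is not an equilibrium.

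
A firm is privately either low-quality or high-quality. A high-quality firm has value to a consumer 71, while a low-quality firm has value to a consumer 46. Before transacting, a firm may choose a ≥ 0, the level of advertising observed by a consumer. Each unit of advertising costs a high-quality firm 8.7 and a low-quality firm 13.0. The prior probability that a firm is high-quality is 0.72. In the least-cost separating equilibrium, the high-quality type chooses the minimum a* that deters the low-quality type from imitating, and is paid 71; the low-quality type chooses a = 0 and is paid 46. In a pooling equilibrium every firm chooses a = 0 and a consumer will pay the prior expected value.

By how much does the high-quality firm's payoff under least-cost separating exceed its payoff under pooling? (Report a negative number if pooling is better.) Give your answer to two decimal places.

Least-cost separating signal: a* solves 46 = 71 − 13.0·a*, so a* = (71 − 46)/13.0 ≈ 1.9231.
High-quality type's separating payoff: 71 − 8.7 × a* = 71 − 8.7 × (71 − 46)/13.0 = 71 − 217.5/13.0 ≈ 54.2692.
Pooling payoff: 0.72 × 71 + 0.28 × 46 = 64.
Difference: 54.2692 − 64 = -9.7308, i.e. -9.73 to two decimal places.
The high-quality type would prefer the pooling outcome.

-9.73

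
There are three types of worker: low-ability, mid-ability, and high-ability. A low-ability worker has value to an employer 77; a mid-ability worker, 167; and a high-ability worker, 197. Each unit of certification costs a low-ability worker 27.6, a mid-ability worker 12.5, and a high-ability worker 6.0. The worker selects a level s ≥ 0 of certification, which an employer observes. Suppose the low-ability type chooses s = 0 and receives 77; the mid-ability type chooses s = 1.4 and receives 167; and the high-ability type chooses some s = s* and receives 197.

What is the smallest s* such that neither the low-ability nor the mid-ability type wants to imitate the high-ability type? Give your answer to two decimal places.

4.35

Low-ability type (on-path payoff 77) won't mimic when 77 ≥ 197 − 27.6·s*, i.e. s* ≥ 4.35.
Mid-ability type (on-path payoff 167 − 12.5×1.4 = 149.5) won't mimic when 149.5 ≥ 197 − 12.5·s*, i.e. s* ≥ 3.80.
Both must hold, so s* = max(4.35, 3.80) = 4.35. The low-ability type's constraint binds.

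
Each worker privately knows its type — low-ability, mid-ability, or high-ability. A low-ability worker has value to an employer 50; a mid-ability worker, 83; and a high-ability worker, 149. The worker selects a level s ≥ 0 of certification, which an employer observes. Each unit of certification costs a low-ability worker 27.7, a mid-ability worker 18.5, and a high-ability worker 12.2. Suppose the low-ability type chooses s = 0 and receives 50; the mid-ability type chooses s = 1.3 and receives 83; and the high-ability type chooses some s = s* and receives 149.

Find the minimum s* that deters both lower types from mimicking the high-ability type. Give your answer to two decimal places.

Low-ability type (on-path payoff 50) won't mimic when 50 ≥ 149 − 27.7·s*, i.e. s* ≥ 3.57.
Mid-ability type (on-path payoff 83 − 18.5×1.3 = 58.95) won't mimic when 58.95 ≥ 149 − 18.5·s*, i.e. s* ≥ 4.87.
Both must hold, so s* = max(3.57, 4.87) = 4.87. The mid-ability type's constraint binds.

4.87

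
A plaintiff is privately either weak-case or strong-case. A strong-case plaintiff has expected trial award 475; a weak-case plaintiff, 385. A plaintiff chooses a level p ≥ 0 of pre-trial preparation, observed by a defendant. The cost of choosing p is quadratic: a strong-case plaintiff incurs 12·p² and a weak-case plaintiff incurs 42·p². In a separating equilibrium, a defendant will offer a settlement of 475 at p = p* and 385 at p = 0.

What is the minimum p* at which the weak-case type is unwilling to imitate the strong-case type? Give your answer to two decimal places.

1.46

The weak-case type at p = 0 receives 385; imitating at p* yields 475 − 42·p*².
Indifference: 385 = 475 − 42·p*², so p*² = (475 − 385) / 42 ≈ 2.1429.
p* = √2.1429 ≈ 1.46.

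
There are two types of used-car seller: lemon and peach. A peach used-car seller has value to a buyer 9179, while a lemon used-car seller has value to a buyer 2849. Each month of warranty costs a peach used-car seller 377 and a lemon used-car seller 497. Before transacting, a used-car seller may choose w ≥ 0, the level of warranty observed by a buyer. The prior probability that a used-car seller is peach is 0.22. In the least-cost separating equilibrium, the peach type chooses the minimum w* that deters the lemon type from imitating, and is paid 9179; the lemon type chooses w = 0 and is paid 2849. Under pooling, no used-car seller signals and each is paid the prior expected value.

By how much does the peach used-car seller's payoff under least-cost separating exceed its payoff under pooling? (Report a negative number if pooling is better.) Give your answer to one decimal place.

135.8

Least-cost separating signal: w* solves 2849 = 9179 − 497·w*, so w* = (9179 − 2849)/497 ≈ 12.7364.
Peach type's separating payoff: 9179 − 377 × w* = 9179 − 377 × (9179 − 2849)/497 = 9179 − 2386410/497 ≈ 4377.370.
Pooling payoff: 0.22 × 9179 + 0.78 × 2849 = 4241.6.
Difference: 4377.370 − 4241.6 = 135.77, i.e. 135.8 to one decimal place.
The peach type prefers to separate.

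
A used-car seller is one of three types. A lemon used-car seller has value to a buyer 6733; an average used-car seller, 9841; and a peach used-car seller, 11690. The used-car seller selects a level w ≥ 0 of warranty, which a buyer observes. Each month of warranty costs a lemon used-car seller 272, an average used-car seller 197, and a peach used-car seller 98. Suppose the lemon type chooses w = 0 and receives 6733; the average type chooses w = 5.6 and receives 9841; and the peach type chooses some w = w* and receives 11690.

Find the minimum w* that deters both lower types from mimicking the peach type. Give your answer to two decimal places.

18.22

Average type (on-path payoff 9841 − 197×5.6 = 8737.8) won't mimic when 8737.8 ≥ 11690 − 197·w*, i.e. w* ≥ 14.99.
Lemon type (on-path payoff 6733) won't mimic when 6733 ≥ 11690 − 272·w*, i.e. w* ≥ 18.22.
Both must hold, so w* = max(18.22, 14.99) = 18.22. The lemon type's constraint binds.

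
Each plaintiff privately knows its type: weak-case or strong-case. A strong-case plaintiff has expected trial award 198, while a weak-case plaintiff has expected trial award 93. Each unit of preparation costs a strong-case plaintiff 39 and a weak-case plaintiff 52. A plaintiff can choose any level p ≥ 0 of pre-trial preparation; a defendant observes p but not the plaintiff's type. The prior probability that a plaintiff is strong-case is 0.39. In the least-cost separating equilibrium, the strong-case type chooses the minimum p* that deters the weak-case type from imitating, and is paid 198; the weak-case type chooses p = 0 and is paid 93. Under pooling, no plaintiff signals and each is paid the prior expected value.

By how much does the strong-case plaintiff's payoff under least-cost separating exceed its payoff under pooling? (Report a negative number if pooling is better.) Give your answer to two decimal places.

-14.70

Least-cost separating signal: p* solves 93 = 198 − 52·p*, so p* = (198 − 93)/52 ≈ 2.0192.
Strong-case type's separating payoff: 198 − 39 × p* = 198 − 39 × (198 − 93)/52 = 198 − 4095/52 = 119.25.
Pooling payoff: 0.39 × 198 + 0.61 × 93 = 133.95.
Difference: 119.25 − 133.95 = -14.70.
The strong-case type would prefer the pooling outcome.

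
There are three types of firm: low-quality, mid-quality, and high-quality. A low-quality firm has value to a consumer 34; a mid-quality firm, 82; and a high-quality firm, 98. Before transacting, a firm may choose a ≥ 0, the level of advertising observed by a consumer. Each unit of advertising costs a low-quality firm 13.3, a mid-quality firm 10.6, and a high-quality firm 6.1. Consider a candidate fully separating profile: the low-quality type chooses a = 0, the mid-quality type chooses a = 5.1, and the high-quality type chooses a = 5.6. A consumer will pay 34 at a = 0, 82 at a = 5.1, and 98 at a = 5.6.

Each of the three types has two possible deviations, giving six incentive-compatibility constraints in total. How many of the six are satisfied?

High-quality (own payoff 98 − 6.1×5.6 = 63.84): to a=0 gives 34 → no gain ✓; to a=5.1 gives 82 − 6.1×5.1 = 50.89 → no gain ✓.
Mid-quality (own payoff 82 − 10.6×5.1 = 27.94): to a=0 gives 34 → profitable ✗; to a=5.6 gives 98 − 10.6×5.6 = 38.64 → profitable ✗.
Low-quality (own payoff 34): to a=5.1 gives 82 − 13.3×5.1 = 14.17 → no gain ✓; to a=5.6 gives 98 − 13.3×5.6 = 23.52 → no gain ✓.
4 of the 6 constraints hold; not an equilibrium.

4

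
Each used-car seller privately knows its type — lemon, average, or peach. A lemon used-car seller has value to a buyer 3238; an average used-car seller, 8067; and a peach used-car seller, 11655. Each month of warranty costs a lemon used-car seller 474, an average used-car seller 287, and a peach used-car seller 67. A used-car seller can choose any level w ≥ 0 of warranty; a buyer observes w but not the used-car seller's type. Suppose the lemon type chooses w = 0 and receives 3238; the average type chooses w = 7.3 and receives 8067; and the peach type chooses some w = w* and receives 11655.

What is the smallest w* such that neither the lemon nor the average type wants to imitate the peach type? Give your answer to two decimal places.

19.80

Average type (on-path payoff 8067 − 287×7.3 = 5971.9) won't mimic when 5971.9 ≥ 11655 − 287·w*, i.e. w* ≥ 19.80.
Lemon type (on-path payoff 3238) won't mimic when 3238 ≥ 11655 − 474·w*, i.e. w* ≥ 17.76.
Both must hold, so w* = max(17.76, 19.80) = 19.80. The average type's constraint binds.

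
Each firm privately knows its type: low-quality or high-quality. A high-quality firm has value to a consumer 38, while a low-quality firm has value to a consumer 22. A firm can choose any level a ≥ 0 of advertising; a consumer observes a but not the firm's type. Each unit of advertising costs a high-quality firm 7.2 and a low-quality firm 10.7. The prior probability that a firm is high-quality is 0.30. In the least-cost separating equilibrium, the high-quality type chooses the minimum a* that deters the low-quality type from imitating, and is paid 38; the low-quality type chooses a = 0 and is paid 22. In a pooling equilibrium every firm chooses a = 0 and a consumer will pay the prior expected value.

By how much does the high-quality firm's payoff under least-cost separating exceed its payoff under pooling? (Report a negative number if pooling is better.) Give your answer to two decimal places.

Least-cost separating signal: a* solves 22 = 38 − 10.7·a*, so a* = (38 − 22)/10.7 ≈ 1.4953.
High-quality type's separating payoff: 38 − 7.2 × a* = 38 − 7.2 × (38 − 22)/10.7 = 38 − 115.2/10.7 ≈ 27.2336.
Pooling payoff: 0.30 × 38 + 0.70 × 22 = 26.8.
Difference: 27.2336 − 26.8 = 0.4336, i.e. 0.43 to two decimal places.
The high-quality type prefers to separate.

0.43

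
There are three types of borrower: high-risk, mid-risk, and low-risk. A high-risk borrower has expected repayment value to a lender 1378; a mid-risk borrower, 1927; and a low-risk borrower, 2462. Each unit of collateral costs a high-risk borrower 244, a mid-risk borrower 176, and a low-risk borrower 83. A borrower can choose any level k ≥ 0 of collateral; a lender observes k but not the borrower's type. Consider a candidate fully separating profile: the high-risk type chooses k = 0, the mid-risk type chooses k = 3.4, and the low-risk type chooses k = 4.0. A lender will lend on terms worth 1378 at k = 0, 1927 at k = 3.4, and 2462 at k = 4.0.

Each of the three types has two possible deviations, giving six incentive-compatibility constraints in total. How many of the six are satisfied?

Mid-risk (own payoff 1927 − 176×3.4 = 1328.6): to k=0 gives 1378 → profitable ✗; to k=4.0 gives 2462 − 176×4.0 = 1758 → profitable ✗.
Low-risk (own payoff 2462 − 83×4.0 = 2130): to k=0 gives 1378 → no gain ✓; to k=3.4 gives 1927 − 83×3.4 = 1644.8 → no gain ✓.
High-risk (own payoff 1378): to k=3.4 gives 1927 − 244×3.4 = 1097.4 → no gain ✓; to k=4.0 gives 2462 − 244×4.0 = 1486 → profitable ✗.
3 of the 6 constraints hold; not an equilibrium.

3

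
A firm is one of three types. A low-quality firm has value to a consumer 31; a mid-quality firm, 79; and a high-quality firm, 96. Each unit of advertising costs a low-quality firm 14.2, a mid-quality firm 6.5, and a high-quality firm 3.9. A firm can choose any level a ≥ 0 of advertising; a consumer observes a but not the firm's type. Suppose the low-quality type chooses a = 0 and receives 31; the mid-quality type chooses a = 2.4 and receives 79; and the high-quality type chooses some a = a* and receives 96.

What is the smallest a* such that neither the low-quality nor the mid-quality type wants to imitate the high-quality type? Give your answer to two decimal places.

5.02

Mid-quality type (on-path payoff 79 − 6.5×2.4 = 63.4) won't mimic when 63.4 ≥ 96 − 6.5·a*, i.e. a* ≥ 5.02.
Low-quality type (on-path payoff 31) won't mimic when 31 ≥ 96 − 14.2·a*, i.e. a* ≥ 4.58.
Both must hold, so a* = max(4.58, 5.02) = 5.02. The mid-quality type's constraint binds.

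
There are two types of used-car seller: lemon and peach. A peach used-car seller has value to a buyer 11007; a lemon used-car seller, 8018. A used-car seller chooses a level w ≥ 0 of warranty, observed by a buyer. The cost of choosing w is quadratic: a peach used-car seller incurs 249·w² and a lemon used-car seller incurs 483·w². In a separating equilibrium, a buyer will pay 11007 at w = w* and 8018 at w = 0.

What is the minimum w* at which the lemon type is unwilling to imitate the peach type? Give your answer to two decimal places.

2.49

The lemon type at w = 0 receives 8018; imitating at w* yields 11007 − 483·w*².
Indifference: 8018 = 11007 − 483·w*², so w*² = (11007 − 8018) / 483 ≈ 6.1884.
w* = √6.1884 ≈ 2.49.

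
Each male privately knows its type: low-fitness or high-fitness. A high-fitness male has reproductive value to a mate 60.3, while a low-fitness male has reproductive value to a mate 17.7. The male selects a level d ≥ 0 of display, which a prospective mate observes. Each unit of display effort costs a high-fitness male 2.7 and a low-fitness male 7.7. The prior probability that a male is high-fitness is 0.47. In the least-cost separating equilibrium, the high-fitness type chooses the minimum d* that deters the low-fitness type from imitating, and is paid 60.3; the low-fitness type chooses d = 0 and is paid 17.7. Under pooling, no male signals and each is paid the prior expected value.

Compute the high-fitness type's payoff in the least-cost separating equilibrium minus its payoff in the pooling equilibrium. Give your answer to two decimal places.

7.64

Least-cost separating signal: d* solves 17.7 = 60.3 − 7.7·d*, so d* = (60.3 − 17.7)/7.7 ≈ 5.5325.
High-fitness type's separating payoff: 60.3 − 2.7 × d* = 60.3 − 2.7 × (60.3 − 17.7)/7.7 = 60.3 − 115.02/7.7 ≈ 45.3623.
Pooling payoff: 0.47 × 60.3 + 0.53 × 17.7 = 37.722.
Difference: 45.3623 − 37.722 = 7.6403, i.e. 7.64 to two decimal places.
The high-fitness type prefers to separate.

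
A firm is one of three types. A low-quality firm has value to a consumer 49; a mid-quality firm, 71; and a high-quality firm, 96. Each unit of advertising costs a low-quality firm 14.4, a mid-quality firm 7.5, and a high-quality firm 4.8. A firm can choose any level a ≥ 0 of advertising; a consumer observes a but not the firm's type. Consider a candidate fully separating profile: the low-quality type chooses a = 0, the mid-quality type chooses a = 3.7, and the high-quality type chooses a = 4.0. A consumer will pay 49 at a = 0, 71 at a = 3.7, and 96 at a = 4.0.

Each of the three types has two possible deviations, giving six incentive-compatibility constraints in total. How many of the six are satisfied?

4

Low-quality (own payoff 49): to a=3.7 gives 71 − 14.4×3.7 = 17.72 → no gain ✓; to a=4.0 gives 96 − 14.4×4.0 = 38.4 → no gain ✓.
High-quality (own payoff 96 − 4.8×4.0 = 76.8): to a=0 gives 49 → no gain ✓; to a=3.7 gives 71 − 4.8×3.7 = 53.24 → no gain ✓.
Mid-quality (own payoff 71 − 7.5×3.7 = 43.25): to a=0 gives 49 → profitable ✗; to a=4.0 gives 96 − 7.5×4.0 = 66 → profitable ✗.
4 of the 6 constraints hold; not an equilibrium.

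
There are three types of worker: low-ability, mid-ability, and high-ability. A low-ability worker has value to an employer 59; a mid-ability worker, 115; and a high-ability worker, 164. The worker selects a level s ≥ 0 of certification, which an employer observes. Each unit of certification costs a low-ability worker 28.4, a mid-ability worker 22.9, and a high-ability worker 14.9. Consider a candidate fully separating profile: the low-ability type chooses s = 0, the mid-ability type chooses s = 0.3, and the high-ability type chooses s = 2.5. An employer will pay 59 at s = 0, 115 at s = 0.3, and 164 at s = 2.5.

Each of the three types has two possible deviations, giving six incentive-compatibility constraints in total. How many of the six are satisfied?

4

High-ability (own payoff 164 − 14.9×2.5 = 126.75): to s=0 gives 59 → no gain ✓; to s=0.3 gives 115 − 14.9×0.3 = 110.53 → no gain ✓.
Low-ability (own payoff 59): to s=0.3 gives 115 − 28.4×0.3 = 106.48 → profitable ✗; to s=2.5 gives 164 − 28.4×2.5 = 93 → profitable ✗.
Mid-ability (own payoff 115 − 22.9×0.3 = 108.13): to s=0 gives 59 → no gain ✓; to s=2.5 gives 164 − 22.9×2.5 = 106.75 → no gain ✓.
4 of the 6 constraints hold; not an equilibrium.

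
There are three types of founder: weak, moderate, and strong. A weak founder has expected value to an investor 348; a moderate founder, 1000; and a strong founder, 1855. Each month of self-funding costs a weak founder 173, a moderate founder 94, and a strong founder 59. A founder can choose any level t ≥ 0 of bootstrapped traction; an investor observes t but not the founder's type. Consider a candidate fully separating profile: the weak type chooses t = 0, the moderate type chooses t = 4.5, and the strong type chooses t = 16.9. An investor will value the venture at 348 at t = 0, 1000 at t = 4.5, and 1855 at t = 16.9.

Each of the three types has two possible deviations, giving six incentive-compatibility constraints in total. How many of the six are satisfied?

6

Strong (own payoff 1855 − 59×16.9 = 857.9): to t=0 gives 348 → no gain ✓; to t=4.5 gives 1000 − 59×4.5 = 734.5 → no gain ✓.
Moderate (own payoff 1000 − 94×4.5 = 577): to t=0 gives 348 → no gain ✓; to t=16.9 gives 1855 − 94×16.9 = 266.4 → no gain ✓.
Weak (own payoff 348): to t=4.5 gives 1000 − 173×4.5 = 221.5 → no gain ✓; to t=16.9 gives 1855 − 173×16.9 = -1068.7 → no gain ✓.
6 of the 6 constraints hold; this profile is a separating equilibrium.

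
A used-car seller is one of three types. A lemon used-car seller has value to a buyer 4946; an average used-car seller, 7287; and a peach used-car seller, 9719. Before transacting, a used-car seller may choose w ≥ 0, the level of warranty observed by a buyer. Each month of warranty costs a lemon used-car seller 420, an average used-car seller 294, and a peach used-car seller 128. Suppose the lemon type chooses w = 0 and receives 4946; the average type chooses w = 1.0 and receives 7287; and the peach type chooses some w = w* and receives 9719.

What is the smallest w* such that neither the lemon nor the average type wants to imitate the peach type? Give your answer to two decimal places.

Average type (on-path payoff 7287 − 294×1.0 = 6993) won't mimic when 6993 ≥ 9719 − 294·w*, i.e. w* ≥ 9.27.
Lemon type (on-path payoff 4946) won't mimic when 4946 ≥ 9719 − 420·w*, i.e. w* ≥ 11.36.
Both must hold, so w* = max(11.36, 9.27) = 11.36. The lemon type's constraint binds.

11.36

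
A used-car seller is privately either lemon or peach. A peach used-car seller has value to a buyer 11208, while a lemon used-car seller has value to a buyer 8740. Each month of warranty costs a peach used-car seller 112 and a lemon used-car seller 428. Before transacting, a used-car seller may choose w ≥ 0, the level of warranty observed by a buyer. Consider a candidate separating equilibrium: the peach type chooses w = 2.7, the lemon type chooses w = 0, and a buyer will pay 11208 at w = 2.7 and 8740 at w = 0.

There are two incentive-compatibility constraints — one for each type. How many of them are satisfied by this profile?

1

Lemon type: stay at 0 → 8740; mimic → 11208 − 428 × 2.7 = 10052.4. IC fails (8740 < 10052.4).
Peach type: signal → 11208 − 112 × 2.7 = 10905.6; deviate to 0 → 8740. IC holds (10905.6 ≥ 8740).
1 of 2 constraints hold, so this profile is not an equilibrium.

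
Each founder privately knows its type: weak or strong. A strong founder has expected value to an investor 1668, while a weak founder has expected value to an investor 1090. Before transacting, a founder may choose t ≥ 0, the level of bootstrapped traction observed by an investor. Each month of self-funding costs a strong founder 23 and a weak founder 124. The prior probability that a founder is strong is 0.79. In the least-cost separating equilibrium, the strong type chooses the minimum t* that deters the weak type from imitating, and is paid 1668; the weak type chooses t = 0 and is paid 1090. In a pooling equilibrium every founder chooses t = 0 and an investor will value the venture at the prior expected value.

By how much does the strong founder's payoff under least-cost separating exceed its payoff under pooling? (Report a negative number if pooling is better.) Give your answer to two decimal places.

14.17

Least-cost separating signal: t* solves 1090 = 1668 − 124·t*, so t* = (1668 − 1090)/124 ≈ 4.6613.
Strong type's separating payoff: 1668 − 23 × t* = 1668 − 23 × (1668 − 1090)/124 = 1668 − 13294/124 ≈ 1560.7903.
Pooling payoff: 0.79 × 1668 + 0.21 × 1090 = 1546.62.
Difference: 1560.7903 − 1546.62 = 14.1703, i.e. 14.17 to two decimal places.
The strong type prefers to separate.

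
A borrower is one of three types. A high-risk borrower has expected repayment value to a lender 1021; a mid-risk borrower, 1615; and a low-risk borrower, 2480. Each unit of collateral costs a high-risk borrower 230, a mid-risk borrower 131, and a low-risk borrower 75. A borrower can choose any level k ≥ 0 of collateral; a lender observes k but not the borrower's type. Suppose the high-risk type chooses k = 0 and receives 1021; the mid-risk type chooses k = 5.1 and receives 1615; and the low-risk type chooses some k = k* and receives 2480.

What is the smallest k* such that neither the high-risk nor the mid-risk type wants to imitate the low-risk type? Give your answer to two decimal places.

Mid-risk type (on-path payoff 1615 − 131×5.1 = 946.9) won't mimic when 946.9 ≥ 2480 − 131·k*, i.e. k* ≥ 11.70.
High-risk type (on-path payoff 1021) won't mimic when 1021 ≥ 2480 − 230·k*, i.e. k* ≥ 6.34.
Both must hold, so k* = max(6.34, 11.70) = 11.70. The mid-risk type's constraint binds.

11.70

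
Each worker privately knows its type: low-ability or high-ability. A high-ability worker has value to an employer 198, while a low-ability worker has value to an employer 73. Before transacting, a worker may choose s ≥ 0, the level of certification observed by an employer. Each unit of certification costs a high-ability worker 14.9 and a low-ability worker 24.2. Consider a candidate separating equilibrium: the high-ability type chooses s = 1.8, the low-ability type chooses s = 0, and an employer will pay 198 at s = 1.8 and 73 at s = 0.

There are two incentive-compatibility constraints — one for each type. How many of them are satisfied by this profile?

1

Low-ability type: stay at 0 → 73; mimic → 198 − 24.2 × 1.8 = 154.44. IC fails (73 < 154.44).
High-ability type: signal → 198 − 14.9 × 1.8 = 171.18; deviate to 0 → 73. IC holds (171.18 ≥ 73).
1 of 2 constraints hold, so this profile is not an equilibrium.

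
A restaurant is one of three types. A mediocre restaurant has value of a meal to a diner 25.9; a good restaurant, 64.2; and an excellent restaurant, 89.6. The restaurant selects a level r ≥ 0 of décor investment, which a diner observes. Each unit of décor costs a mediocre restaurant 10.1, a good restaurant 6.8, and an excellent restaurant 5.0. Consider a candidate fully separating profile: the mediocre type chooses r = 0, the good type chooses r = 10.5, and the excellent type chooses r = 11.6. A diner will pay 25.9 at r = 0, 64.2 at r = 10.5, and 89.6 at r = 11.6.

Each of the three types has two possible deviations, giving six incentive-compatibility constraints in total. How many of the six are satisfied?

4

Mediocre (own payoff 25.9): to r=10.5 gives 64.2 − 10.1×10.5 = -41.85 → no gain ✓; to r=11.6 gives 89.6 − 10.1×11.6 = -27.56 → no gain ✓.
Good (own payoff 64.2 − 6.8×10.5 = -7.2): to r=0 gives 25.9 → profitable ✗; to r=11.6 gives 89.6 − 6.8×11.6 = 10.72 → profitable ✗.
Excellent (own payoff 89.6 − 5.0×11.6 = 31.6): to r=0 gives 25.9 → no gain ✓; to r=10.5 gives 64.2 − 5.0×10.5 = 11.7 → no gain ✓.
4 of the 6 constraints hold; not an equilibrium.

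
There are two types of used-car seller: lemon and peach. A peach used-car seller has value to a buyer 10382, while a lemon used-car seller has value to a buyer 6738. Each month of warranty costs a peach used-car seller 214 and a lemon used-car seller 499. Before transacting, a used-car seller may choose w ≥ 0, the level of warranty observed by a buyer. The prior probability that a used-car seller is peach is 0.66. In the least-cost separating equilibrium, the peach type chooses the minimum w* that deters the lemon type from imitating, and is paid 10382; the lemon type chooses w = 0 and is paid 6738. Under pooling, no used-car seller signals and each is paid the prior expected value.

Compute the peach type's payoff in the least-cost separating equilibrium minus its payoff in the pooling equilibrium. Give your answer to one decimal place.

Least-cost separating signal: w* solves 6738 = 10382 − 499·w*, so w* = (10382 − 6738)/499 ≈ 7.3026.
Peach type's separating payoff: 10382 − 214 × w* = 10382 − 214 × (10382 − 6738)/499 = 10382 − 779816/499 ≈ 8819.242.
Pooling payoff: 0.66 × 10382 + 0.34 × 6738 = 9143.04.
Difference: 8819.242 − 9143.04 = -323.798, i.e. -323.8 to one decimal place.
The peach type would prefer the pooling outcome.

-323.8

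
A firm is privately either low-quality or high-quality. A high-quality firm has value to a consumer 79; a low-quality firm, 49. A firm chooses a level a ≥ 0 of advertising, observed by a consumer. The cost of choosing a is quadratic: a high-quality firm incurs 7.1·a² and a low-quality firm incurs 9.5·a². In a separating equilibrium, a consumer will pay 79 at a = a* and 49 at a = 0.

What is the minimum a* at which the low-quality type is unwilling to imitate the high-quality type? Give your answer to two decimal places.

1.78

The low-quality type at a = 0 receives 49; imitating at a* yields 79 − 9.5·a*².
Indifference: 49 = 79 − 9.5·a*², so a*² = (79 − 49) / 9.5 ≈ 3.1579.
a* = √3.1579 ≈ 1.78.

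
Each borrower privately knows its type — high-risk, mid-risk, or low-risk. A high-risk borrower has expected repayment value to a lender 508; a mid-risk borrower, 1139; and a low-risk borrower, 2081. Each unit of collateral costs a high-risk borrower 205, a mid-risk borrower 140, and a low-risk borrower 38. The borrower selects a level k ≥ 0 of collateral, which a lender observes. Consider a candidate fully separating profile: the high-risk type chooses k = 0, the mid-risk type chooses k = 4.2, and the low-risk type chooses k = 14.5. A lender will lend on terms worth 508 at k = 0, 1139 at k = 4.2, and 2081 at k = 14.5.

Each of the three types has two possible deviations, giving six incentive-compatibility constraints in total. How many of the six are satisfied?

Low-risk (own payoff 2081 − 38×14.5 = 1530): to k=0 gives 508 → no gain ✓; to k=4.2 gives 1139 − 38×4.2 = 979.4 → no gain ✓.
Mid-risk (own payoff 1139 − 140×4.2 = 551): to k=0 gives 508 → no gain ✓; to k=14.5 gives 2081 − 140×14.5 = 51 → no gain ✓.
High-risk (own payoff 508): to k=4.2 gives 1139 − 205×4.2 = 278 → no gain ✓; to k=14.5 gives 2081 − 205×14.5 = -891.5 → no gain ✓.
6 of the 6 constraints hold; this profile is a separating equilibrium.

6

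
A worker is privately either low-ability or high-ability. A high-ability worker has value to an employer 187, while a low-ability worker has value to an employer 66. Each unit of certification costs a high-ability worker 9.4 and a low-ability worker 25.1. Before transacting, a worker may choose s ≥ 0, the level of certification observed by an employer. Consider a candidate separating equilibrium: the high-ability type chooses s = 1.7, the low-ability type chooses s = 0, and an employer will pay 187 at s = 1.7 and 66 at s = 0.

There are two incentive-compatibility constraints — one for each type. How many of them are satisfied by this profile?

1

Low-ability type: stay at 0 → 66; mimic → 187 − 25.1 × 1.7 = 144.33. IC fails (66 < 144.33).
High-ability type: signal → 187 − 9.4 × 1.7 = 171.02; deviate to 0 → 66. IC holds (171.02 ≥ 66).
1 of 2 constraints hold, so this profile is not an equilibrium.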